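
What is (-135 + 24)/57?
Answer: -37/19 ≈ -1.9474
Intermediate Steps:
(-135 + 24)/57 = -111*1/57 = -37/19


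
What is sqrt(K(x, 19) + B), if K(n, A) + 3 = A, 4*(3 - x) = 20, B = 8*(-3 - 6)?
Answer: 2*I*sqrt(14) ≈ 7.4833*I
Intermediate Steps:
B = -72 (B = 8*(-9) = -72)
x = -2 (x = 3 - 1/4*20 = 3 - 5 = -2)
K(n, A) = -3 + A
sqrt(K(x, 19) + B) = sqrt((-3 + 19) - 72) = sqrt(16 - 72) = sqrt(-56) = 2*I*sqrt(14)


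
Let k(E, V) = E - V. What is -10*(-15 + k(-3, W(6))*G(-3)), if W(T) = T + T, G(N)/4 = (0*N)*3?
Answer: 150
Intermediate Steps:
G(N) = 0 (G(N) = 4*((0*N)*3) = 4*(0*3) = 4*0 = 0)
W(T) = 2*T
-10*(-15 + k(-3, W(6))*G(-3)) = -10*(-15 + (-3 - 2*6)*0) = -10*(-15 + (-3 - 1*12)*0) = -10*(-15 + (-3 - 12)*0) = -10*(-15 - 15*0) = -10*(-15 + 0) = -10*(-15) = 150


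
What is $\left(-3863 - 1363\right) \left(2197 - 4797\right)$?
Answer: $13587600$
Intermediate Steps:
$\left(-3863 - 1363\right) \left(2197 - 4797\right) = \left(-5226\right) \left(-2600\right) = 13587600$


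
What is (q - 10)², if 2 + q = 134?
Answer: 14884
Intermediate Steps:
q = 132 (q = -2 + 134 = 132)
(q - 10)² = (132 - 10)² = 122² = 14884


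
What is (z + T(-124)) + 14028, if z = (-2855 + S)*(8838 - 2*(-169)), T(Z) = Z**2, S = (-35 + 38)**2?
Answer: -26085492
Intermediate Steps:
S = 9 (S = 3**2 = 9)
z = -26114896 (z = (-2855 + 9)*(8838 - 2*(-169)) = -2846*(8838 + 338) = -2846*9176 = -26114896)
(z + T(-124)) + 14028 = (-26114896 + (-124)**2) + 14028 = (-26114896 + 15376) + 14028 = -26099520 + 14028 = -26085492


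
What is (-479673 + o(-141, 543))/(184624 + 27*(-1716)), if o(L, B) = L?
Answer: -239907/69146 ≈ -3.4696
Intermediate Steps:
(-479673 + o(-141, 543))/(184624 + 27*(-1716)) = (-479673 - 141)/(184624 + 27*(-1716)) = -479814/(184624 - 46332) = -479814/138292 = -479814*1/138292 = -239907/69146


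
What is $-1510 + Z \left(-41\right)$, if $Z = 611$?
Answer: $-26561$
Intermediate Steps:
$-1510 + Z \left(-41\right) = -1510 + 611 \left(-41\right) = -1510 - 25051 = -26561$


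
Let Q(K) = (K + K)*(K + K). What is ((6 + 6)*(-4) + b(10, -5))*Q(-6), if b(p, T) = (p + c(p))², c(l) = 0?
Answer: 7488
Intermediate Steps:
b(p, T) = p² (b(p, T) = (p + 0)² = p²)
Q(K) = 4*K² (Q(K) = (2*K)*(2*K) = 4*K²)
((6 + 6)*(-4) + b(10, -5))*Q(-6) = ((6 + 6)*(-4) + 10²)*(4*(-6)²) = (12*(-4) + 100)*(4*36) = (-48 + 100)*144 = 52*144 = 7488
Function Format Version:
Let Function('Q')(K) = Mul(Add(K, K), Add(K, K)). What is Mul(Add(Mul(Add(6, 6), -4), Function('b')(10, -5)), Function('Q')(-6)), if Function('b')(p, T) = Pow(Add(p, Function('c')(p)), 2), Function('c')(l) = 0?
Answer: 7488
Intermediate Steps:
Function('b')(p, T) = Pow(p, 2) (Function('b')(p, T) = Pow(Add(p, 0), 2) = Pow(p, 2))
Function('Q')(K) = Mul(4, Pow(K, 2)) (Function('Q')(K) = Mul(Mul(2, K), Mul(2, K)) = Mul(4, Pow(K, 2)))
Mul(Add(Mul(Add(6, 6), -4), Function('b')(10, -5)), Function('Q')(-6)) = Mul(Add(Mul(Add(6, 6), -4), Pow(10, 2)), Mul(4, Pow(-6, 2))) = Mul(Add(Mul(12, -4), 100), Mul(4, 36)) = Mul(Add(-48, 100), 144) = Mul(52, 144) = 7488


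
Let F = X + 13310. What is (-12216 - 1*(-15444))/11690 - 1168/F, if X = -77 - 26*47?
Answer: 12558794/70204295 ≈ 0.17889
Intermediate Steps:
X = -1299 (X = -77 - 1222 = -1299)
F = 12011 (F = -1299 + 13310 = 12011)
(-12216 - 1*(-15444))/11690 - 1168/F = (-12216 - 1*(-15444))/11690 - 1168/12011 = (-12216 + 15444)*(1/11690) - 1168*1/12011 = 3228*(1/11690) - 1168/12011 = 1614/5845 - 1168/12011 = 12558794/70204295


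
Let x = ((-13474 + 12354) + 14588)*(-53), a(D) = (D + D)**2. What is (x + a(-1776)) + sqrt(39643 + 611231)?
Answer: 11902900 + sqrt(650874) ≈ 1.1904e+7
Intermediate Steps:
a(D) = 4*D**2 (a(D) = (2*D)**2 = 4*D**2)
x = -713804 (x = (-1120 + 14588)*(-53) = 13468*(-53) = -713804)
(x + a(-1776)) + sqrt(39643 + 611231) = (-713804 + 4*(-1776)**2) + sqrt(39643 + 611231) = (-713804 + 4*3154176) + sqrt(650874) = (-713804 + 12616704) + sqrt(650874) = 11902900 + sqrt(650874)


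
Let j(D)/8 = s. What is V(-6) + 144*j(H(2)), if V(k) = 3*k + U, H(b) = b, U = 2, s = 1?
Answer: 1136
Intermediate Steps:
j(D) = 8 (j(D) = 8*1 = 8)
V(k) = 2 + 3*k (V(k) = 3*k + 2 = 2 + 3*k)
V(-6) + 144*j(H(2)) = (2 + 3*(-6)) + 144*8 = (2 - 18) + 1152 = -16 + 1152 = 1136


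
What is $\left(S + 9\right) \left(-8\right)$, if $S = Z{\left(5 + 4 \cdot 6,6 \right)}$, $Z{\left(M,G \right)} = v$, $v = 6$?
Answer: $-120$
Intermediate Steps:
$Z{\left(M,G \right)} = 6$
$S = 6$
$\left(S + 9\right) \left(-8\right) = \left(6 + 9\right) \left(-8\right) = 15 \left(-8\right) = -120$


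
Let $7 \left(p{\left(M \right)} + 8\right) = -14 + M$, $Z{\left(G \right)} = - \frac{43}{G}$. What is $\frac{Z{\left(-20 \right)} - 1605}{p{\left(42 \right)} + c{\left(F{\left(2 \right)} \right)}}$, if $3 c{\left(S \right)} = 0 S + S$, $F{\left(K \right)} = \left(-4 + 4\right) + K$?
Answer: $\frac{96171}{200} \approx 480.85$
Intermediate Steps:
$F{\left(K \right)} = K$ ($F{\left(K \right)} = 0 + K = K$)
$p{\left(M \right)} = -10 + \frac{M}{7}$ ($p{\left(M \right)} = -8 + \frac{-14 + M}{7} = -8 + \left(-2 + \frac{M}{7}\right) = -10 + \frac{M}{7}$)
$c{\left(S \right)} = \frac{S}{3}$ ($c{\left(S \right)} = \frac{0 S + S}{3} = \frac{0 + S}{3} = \frac{S}{3}$)
$\frac{Z{\left(-20 \right)} - 1605}{p{\left(42 \right)} + c{\left(F{\left(2 \right)} \right)}} = \frac{- \frac{43}{-20} - 1605}{\left(-10 + \frac{1}{7} \cdot 42\right) + \frac{1}{3} \cdot 2} = \frac{\left(-43\right) \left(- \frac{1}{20}\right) - 1605}{\left(-10 + 6\right) + \frac{2}{3}} = \frac{\frac{43}{20} - 1605}{-4 + \frac{2}{3}} = - \frac{32057}{20 \left(- \frac{10}{3}\right)} = \left(- \frac{32057}{20}\right) \left(- \frac{3}{10}\right) = \frac{96171}{200}$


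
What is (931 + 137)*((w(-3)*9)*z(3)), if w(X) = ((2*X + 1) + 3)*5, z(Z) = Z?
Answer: -288360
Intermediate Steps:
w(X) = 20 + 10*X (w(X) = ((1 + 2*X) + 3)*5 = (4 + 2*X)*5 = 20 + 10*X)
(931 + 137)*((w(-3)*9)*z(3)) = (931 + 137)*(((20 + 10*(-3))*9)*3) = 1068*(((20 - 30)*9)*3) = 1068*(-10*9*3) = 1068*(-90*3) = 1068*(-270) = -288360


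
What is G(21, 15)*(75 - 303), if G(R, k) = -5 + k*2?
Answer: -5700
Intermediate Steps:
G(R, k) = -5 + 2*k
G(21, 15)*(75 - 303) = (-5 + 2*15)*(75 - 303) = (-5 + 30)*(-228) = 25*(-228) = -5700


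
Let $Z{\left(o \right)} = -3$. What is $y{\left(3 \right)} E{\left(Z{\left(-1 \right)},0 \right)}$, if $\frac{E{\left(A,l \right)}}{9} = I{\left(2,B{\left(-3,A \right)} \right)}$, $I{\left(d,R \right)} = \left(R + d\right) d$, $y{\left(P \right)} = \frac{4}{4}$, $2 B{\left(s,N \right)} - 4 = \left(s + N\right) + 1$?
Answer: $27$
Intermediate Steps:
$B{\left(s,N \right)} = \frac{5}{2} + \frac{N}{2} + \frac{s}{2}$ ($B{\left(s,N \right)} = 2 + \frac{\left(s + N\right) + 1}{2} = 2 + \frac{\left(N + s\right) + 1}{2} = 2 + \frac{1 + N + s}{2} = 2 + \left(\frac{1}{2} + \frac{N}{2} + \frac{s}{2}\right) = \frac{5}{2} + \frac{N}{2} + \frac{s}{2}$)
$y{\left(P \right)} = 1$ ($y{\left(P \right)} = 4 \cdot \frac{1}{4} = 1$)
$I{\left(d,R \right)} = d \left(R + d\right)$
$E{\left(A,l \right)} = 54 + 9 A$ ($E{\left(A,l \right)} = 9 \cdot 2 \left(\left(\frac{5}{2} + \frac{A}{2} + \frac{1}{2} \left(-3\right)\right) + 2\right) = 9 \cdot 2 \left(\left(\frac{5}{2} + \frac{A}{2} - \frac{3}{2}\right) + 2\right) = 9 \cdot 2 \left(\left(1 + \frac{A}{2}\right) + 2\right) = 9 \cdot 2 \left(3 + \frac{A}{2}\right) = 9 \left(6 + A\right) = 54 + 9 A$)
$y{\left(3 \right)} E{\left(Z{\left(-1 \right)},0 \right)} = 1 \left(54 + 9 \left(-3\right)\right) = 1 \left(54 - 27\right) = 1 \cdot 27 = 27$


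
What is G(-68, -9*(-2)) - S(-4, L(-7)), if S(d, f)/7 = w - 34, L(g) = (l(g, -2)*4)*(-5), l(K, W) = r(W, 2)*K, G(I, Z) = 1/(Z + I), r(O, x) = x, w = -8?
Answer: 14699/50 ≈ 293.98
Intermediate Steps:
G(I, Z) = 1/(I + Z)
l(K, W) = 2*K
L(g) = -40*g (L(g) = ((2*g)*4)*(-5) = (8*g)*(-5) = -40*g)
S(d, f) = -294 (S(d, f) = 7*(-8 - 34) = 7*(-42) = -294)
G(-68, -9*(-2)) - S(-4, L(-7)) = 1/(-68 - 9*(-2)) - 1*(-294) = 1/(-68 + 18) + 294 = 1/(-50) + 294 = -1/50 + 294 = 14699/50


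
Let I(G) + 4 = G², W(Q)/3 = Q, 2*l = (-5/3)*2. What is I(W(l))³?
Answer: 9261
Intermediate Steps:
l = -5/3 (l = ((-5/3)*2)/2 = (((⅓)*(-5))*2)/2 = (-5/3*2)/2 = (½)*(-10/3) = -5/3 ≈ -1.6667)
W(Q) = 3*Q
I(G) = -4 + G²
I(W(l))³ = (-4 + (3*(-5/3))²)³ = (-4 + (-5)²)³ = (-4 + 25)³ = 21³ = 9261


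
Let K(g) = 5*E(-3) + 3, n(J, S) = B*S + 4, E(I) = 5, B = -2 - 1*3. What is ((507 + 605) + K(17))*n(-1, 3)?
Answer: -12540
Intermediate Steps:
B = -5 (B = -2 - 3 = -5)
n(J, S) = 4 - 5*S (n(J, S) = -5*S + 4 = 4 - 5*S)
K(g) = 28 (K(g) = 5*5 + 3 = 25 + 3 = 28)
((507 + 605) + K(17))*n(-1, 3) = ((507 + 605) + 28)*(4 - 5*3) = (1112 + 28)*(4 - 15) = 1140*(-11) = -12540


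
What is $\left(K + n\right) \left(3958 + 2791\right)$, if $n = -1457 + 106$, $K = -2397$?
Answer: $-25295252$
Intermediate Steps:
$n = -1351$
$\left(K + n\right) \left(3958 + 2791\right) = \left(-2397 - 1351\right) \left(3958 + 2791\right) = \left(-3748\right) 6749 = -25295252$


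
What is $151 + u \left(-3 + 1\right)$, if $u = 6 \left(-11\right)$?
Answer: $283$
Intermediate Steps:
$u = -66$
$151 + u \left(-3 + 1\right) = 151 - 66 \left(-3 + 1\right) = 151 - -132 = 151 + 132 = 283$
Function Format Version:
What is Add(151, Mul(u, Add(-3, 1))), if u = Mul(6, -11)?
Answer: 283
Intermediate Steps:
u = -66
Add(151, Mul(u, Add(-3, 1))) = Add(151, Mul(-66, Add(-3, 1))) = Add(151, Mul(-66, -2)) = Add(151, 132) = 283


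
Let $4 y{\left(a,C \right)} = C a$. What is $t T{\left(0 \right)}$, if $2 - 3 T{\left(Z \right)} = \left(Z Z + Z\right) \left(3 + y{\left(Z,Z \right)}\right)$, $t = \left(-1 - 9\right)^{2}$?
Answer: $\frac{200}{3} \approx 66.667$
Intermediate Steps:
$y{\left(a,C \right)} = \frac{C a}{4}$
$t = 100$ ($t = \left(-10\right)^{2} = 100$)
$T{\left(Z \right)} = \frac{2}{3} - \frac{\left(3 + \frac{Z^{2}}{4}\right) \left(Z + Z^{2}\right)}{3}$ ($T{\left(Z \right)} = \frac{2}{3} - \frac{\left(Z Z + Z\right) \left(3 + \frac{Z Z}{4}\right)}{3} = \frac{2}{3} - \frac{\left(Z^{2} + Z\right) \left(3 + \frac{Z^{2}}{4}\right)}{3} = \frac{2}{3} - \frac{\left(Z + Z^{2}\right) \left(3 + \frac{Z^{2}}{4}\right)}{3} = \frac{2}{3} - \frac{\left(3 + \frac{Z^{2}}{4}\right) \left(Z + Z^{2}\right)}{3}$)
$t T{\left(0 \right)} = 100 \left(\frac{2}{3} - 0 - 0^{2} - \frac{0^{3}}{12} - \frac{0^{4}}{12}\right) = 100 \left(\frac{2}{3} + 0 - 0 - 0 - 0\right) = 100 \left(\frac{2}{3} + 0 + 0 + 0 + 0\right) = 100 \cdot \frac{2}{3} = \frac{200}{3}$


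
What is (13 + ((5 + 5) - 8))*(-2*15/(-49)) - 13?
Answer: -187/49 ≈ -3.8163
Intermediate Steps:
(13 + ((5 + 5) - 8))*(-2*15/(-49)) - 13 = (13 + (10 - 8))*(-30*(-1/49)) - 13 = (13 + 2)*(30/49) - 13 = 15*(30/49) - 13 = 450/49 - 13 = -187/49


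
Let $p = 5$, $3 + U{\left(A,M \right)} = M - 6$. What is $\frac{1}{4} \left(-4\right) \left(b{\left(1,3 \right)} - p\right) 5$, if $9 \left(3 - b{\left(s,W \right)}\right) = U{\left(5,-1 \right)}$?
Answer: $\frac{40}{9} \approx 4.4444$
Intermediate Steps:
$U{\left(A,M \right)} = -9 + M$ ($U{\left(A,M \right)} = -3 + \left(M - 6\right) = -3 + \left(-6 + M\right) = -9 + M$)
$b{\left(s,W \right)} = \frac{37}{9}$ ($b{\left(s,W \right)} = 3 - \frac{-9 - 1}{9} = 3 - - \frac{10}{9} = 3 + \frac{10}{9} = \frac{37}{9}$)
$\frac{1}{4} \left(-4\right) \left(b{\left(1,3 \right)} - p\right) 5 = \frac{1}{4} \left(-4\right) \left(\frac{37}{9} - 5\right) 5 = - \frac{\left(-8\right) 5}{9} = \left(-1\right) \left(- \frac{40}{9}\right) = \frac{40}{9}$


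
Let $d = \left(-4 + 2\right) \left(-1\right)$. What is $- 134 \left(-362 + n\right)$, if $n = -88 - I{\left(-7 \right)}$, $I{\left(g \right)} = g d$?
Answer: $58424$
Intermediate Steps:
$d = 2$ ($d = \left(-2\right) \left(-1\right) = 2$)
$I{\left(g \right)} = 2 g$ ($I{\left(g \right)} = g 2 = 2 g$)
$n = -74$ ($n = -88 - 2 \left(-7\right) = -88 - -14 = -88 + 14 = -74$)
$- 134 \left(-362 + n\right) = - 134 \left(-362 - 74\right) = \left(-134\right) \left(-436\right) = 58424$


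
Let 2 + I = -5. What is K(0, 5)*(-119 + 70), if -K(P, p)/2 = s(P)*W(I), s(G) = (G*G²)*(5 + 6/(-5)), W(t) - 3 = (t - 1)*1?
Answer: 0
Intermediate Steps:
I = -7 (I = -2 - 5 = -7)
W(t) = 2 + t (W(t) = 3 + (t - 1)*1 = 3 + (-1 + t)*1 = 3 + (-1 + t) = 2 + t)
s(G) = 19*G³/5 (s(G) = G³*(5 + 6*(-⅕)) = G³*(5 - 6/5) = G³*(19/5) = 19*G³/5)
K(P, p) = 38*P³ (K(P, p) = -2*19*P³/5*(2 - 7) = -2*19*P³/5*(-5) = -(-38)*P³ = 38*P³)
K(0, 5)*(-119 + 70) = (38*0³)*(-119 + 70) = (38*0)*(-49) = 0*(-49) = 0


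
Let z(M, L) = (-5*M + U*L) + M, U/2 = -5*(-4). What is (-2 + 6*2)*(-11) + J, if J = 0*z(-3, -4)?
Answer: -110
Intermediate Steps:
U = 40 (U = 2*(-5*(-4)) = 2*20 = 40)
z(M, L) = -4*M + 40*L (z(M, L) = (-5*M + 40*L) + M = -4*M + 40*L)
J = 0 (J = 0*(-4*(-3) + 40*(-4)) = 0*(12 - 160) = 0*(-148) = 0)
(-2 + 6*2)*(-11) + J = (-2 + 6*2)*(-11) + 0 = (-2 + 12)*(-11) + 0 = 10*(-11) + 0 = -110 + 0 = -110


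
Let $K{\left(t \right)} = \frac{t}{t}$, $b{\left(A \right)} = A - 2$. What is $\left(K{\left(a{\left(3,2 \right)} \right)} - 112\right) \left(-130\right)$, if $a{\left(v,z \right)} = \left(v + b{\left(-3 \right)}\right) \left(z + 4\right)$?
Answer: $14430$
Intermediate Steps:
$b{\left(A \right)} = -2 + A$ ($b{\left(A \right)} = A - 2 = -2 + A$)
$a{\left(v,z \right)} = \left(-5 + v\right) \left(4 + z\right)$ ($a{\left(v,z \right)} = \left(v - 5\right) \left(z + 4\right) = \left(v - 5\right) \left(4 + z\right) = \left(-5 + v\right) \left(4 + z\right)$)
$K{\left(t \right)} = 1$
$\left(K{\left(a{\left(3,2 \right)} \right)} - 112\right) \left(-130\right) = \left(1 - 112\right) \left(-130\right) = \left(-111\right) \left(-130\right) = 14430$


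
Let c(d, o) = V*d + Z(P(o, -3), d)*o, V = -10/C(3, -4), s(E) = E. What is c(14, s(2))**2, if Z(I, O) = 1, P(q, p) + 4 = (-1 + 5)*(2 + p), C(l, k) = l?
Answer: 17956/9 ≈ 1995.1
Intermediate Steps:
P(q, p) = 4 + 4*p (P(q, p) = -4 + (-1 + 5)*(2 + p) = -4 + 4*(2 + p) = -4 + (8 + 4*p) = 4 + 4*p)
V = -10/3 ≈ -3.3333
c(d, o) = o - 10*d/3 (c(d, o) = -10*d/3 + 1*o = -10*d/3 + o = o - 10*d/3)
c(14, s(2))**2 = (2 - 10/3*14)**2 = (2 - 140/3)**2 = (-134/3)**2 = 17956/9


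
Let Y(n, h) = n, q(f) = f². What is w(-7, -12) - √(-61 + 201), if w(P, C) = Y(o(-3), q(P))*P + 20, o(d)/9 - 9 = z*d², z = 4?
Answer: -2815 - 2*√35 ≈ -2826.8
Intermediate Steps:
o(d) = 81 + 36*d² (o(d) = 81 + 9*(4*d²) = 81 + 36*d²)
w(P, C) = 20 + 405*P (w(P, C) = (81 + 36*(-3)²)*P + 20 = (81 + 36*9)*P + 20 = (81 + 324)*P + 20 = 405*P + 20 = 20 + 405*P)
w(-7, -12) - √(-61 + 201) = (20 + 405*(-7)) - √(-61 + 201) = (20 - 2835) - √140 = -2815 - 2*√35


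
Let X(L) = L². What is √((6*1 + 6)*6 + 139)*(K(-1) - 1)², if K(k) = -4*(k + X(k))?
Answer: √211 ≈ 14.526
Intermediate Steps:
K(k) = -4*k - 4*k² (K(k) = -4*(k + k²) = -4*k - 4*k²)
√((6*1 + 6)*6 + 139)*(K(-1) - 1)² = √((6*1 + 6)*6 + 139)*(4*(-1)*(-1 - 1*(-1)) - 1)² = √((6 + 6)*6 + 139)*(4*(-1)*(-1 + 1) - 1)² = √(12*6 + 139)*(4*(-1)*0 - 1)² = √(72 + 139)*(0 - 1)² = √211*(-1)² = √211*1 = √211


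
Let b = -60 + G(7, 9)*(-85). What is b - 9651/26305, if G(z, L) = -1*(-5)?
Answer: -12767576/26305 ≈ -485.37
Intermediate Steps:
G(z, L) = 5
b = -485 (b = -60 + 5*(-85) = -60 - 425 = -485)
b - 9651/26305 = -485 - 9651/26305 = -12767576/26305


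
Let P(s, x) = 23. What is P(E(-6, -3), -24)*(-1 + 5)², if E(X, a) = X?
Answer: 368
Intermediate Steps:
P(E(-6, -3), -24)*(-1 + 5)² = 23*(-1 + 5)² = 23*4² = 23*16 = 368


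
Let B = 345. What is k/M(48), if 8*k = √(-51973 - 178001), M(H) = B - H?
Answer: I*√229974/2376 ≈ 0.20183*I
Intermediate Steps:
M(H) = 345 - H
k = I*√229974/8 (k = √(-51973 - 178001)/8 = √(-229974)/8 = (I*√229974)/8 = I*√229974/8 ≈ 59.945*I)
k/M(48) = (I*√229974/8)/(345 - 1*48) = (I*√229974/8)/(345 - 48) = (I*√229974/8)/297 = (I*√229974/8)*(1/297) = I*√229974/2376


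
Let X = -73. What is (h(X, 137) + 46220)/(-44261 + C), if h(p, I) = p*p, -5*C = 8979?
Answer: -257745/230284 ≈ -1.1192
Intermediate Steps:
C = -8979/5 (C = -⅕*8979 = -8979/5 ≈ -1795.8)
h(p, I) = p²
(h(X, 137) + 46220)/(-44261 + C) = ((-73)² + 46220)/(-44261 - 8979/5) = (5329 + 46220)/(-230284/5) = 51549*(-5/230284) = -257745/230284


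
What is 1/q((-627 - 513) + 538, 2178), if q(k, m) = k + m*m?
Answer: 1/4743082 ≈ 2.1083e-7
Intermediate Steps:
q(k, m) = k + m**2
1/q((-627 - 513) + 538, 2178) = 1/(((-627 - 513) + 538) + 2178**2) = 1/((-1140 + 538) + 4743684) = 1/(-602 + 4743684) = 1/4743082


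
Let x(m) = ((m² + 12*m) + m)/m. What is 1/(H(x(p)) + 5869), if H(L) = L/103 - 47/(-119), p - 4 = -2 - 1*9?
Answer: 12257/71941888 ≈ 0.00017037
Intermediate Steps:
p = -7 (p = 4 + (-2 - 1*9) = 4 + (-2 - 9) = 4 - 11 = -7)
x(m) = (m² + 13*m)/m
H(L) = 47/119 + L/103 (H(L) = L*(1/103) - 47*(-1/119) = L/103 + 47/119 = 47/119 + L/103)
1/(H(x(p)) + 5869) = 1/((47/119 + (13 - 7)/103) + 5869) = 1/((47/119 + (1/103)*6) + 5869) = 1/((47/119 + 6/103) + 5869) = 1/(5555/12257 + 5869) = 1/(71941888/12257) = 12257/71941888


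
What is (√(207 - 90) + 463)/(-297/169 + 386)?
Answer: 78247/64937 + 507*√13/64937 ≈ 1.2331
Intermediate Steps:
(√(207 - 90) + 463)/(-297/169 + 386) = (√117 + 463)/(-297*1/169 + 386) = (3*√13 + 463)/(-297/169 + 386) = (463 + 3*√13)/(64937/169) = (463 + 3*√13)*(169/64937) = 78247/64937 + 507*√13/64937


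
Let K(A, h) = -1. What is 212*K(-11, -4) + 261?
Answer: 49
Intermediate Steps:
212*K(-11, -4) + 261 = 212*(-1) + 261 = -212 + 261 = 49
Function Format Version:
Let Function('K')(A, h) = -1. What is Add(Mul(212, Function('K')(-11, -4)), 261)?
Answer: 49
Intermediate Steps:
Add(Mul(212, Function('K')(-11, -4)), 261) = Add(Mul(212, -1), 261) = Add(-212, 261) = 49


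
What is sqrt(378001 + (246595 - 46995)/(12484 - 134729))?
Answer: 3*sqrt(25105609214169)/24449 ≈ 614.82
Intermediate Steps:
sqrt(378001 + (246595 - 46995)/(12484 - 134729)) = sqrt(378001 + 199600/(-122245)) = sqrt(378001 + 199600*(-1/122245)) = sqrt(378001 - 39920/24449) = sqrt(9241706529/24449) = 3*sqrt(25105609214169)/24449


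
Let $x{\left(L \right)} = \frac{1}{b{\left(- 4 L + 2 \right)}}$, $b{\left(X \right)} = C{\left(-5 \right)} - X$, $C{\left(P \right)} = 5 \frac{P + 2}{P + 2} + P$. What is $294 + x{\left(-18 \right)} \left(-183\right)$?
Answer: $\frac{21939}{74} \approx 296.47$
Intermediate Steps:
$C{\left(P \right)} = 5 + P$ ($C{\left(P \right)} = 5 \frac{2 + P}{2 + P} + P = 5 \cdot 1 + P = 5 + P$)
$b{\left(X \right)} = - X$ ($b{\left(X \right)} = \left(5 - 5\right) - X = 0 - X = - X$)
$x{\left(L \right)} = \frac{1}{-2 + 4 L}$ ($x{\left(L \right)} = \frac{1}{\left(-1\right) \left(- 4 L + 2\right)} = \frac{1}{\left(-1\right) \left(2 - 4 L\right)} = \frac{1}{-2 + 4 L}$)
$294 + x{\left(-18 \right)} \left(-183\right) = 294 + \frac{1}{2 \left(-1 + 2 \left(-18\right)\right)} \left(-183\right) = 294 + \frac{1}{2 \left(-1 - 36\right)} \left(-183\right) = 294 + \frac{1}{2 \left(-37\right)} \left(-183\right) = 294 + \frac{1}{2} \left(- \frac{1}{37}\right) \left(-183\right) = 294 - - \frac{183}{74} = 294 + \frac{183}{74} = \frac{21939}{74}$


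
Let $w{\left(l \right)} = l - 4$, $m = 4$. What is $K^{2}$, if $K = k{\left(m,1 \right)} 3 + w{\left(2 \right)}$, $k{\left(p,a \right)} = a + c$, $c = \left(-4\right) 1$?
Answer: $121$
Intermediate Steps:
$c = -4$
$w{\left(l \right)} = -4 + l$
$k{\left(p,a \right)} = -4 + a$ ($k{\left(p,a \right)} = a - 4 = -4 + a$)
$K = -11$ ($K = \left(-4 + 1\right) 3 + \left(-4 + 2\right) = \left(-3\right) 3 - 2 = -9 - 2 = -11$)
$K^{2} = \left(-11\right)^{2} = 121$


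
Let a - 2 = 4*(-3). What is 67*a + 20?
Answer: -650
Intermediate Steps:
a = -10 (a = 2 + 4*(-3) = 2 - 12 = -10)
67*a + 20 = 67*(-10) + 20 = -670 + 20 = -650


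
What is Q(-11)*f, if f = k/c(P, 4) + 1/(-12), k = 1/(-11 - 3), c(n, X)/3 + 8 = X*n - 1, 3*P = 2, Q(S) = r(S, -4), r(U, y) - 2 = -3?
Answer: 127/1596 ≈ 0.079574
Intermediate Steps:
r(U, y) = -1 (r(U, y) = 2 - 3 = -1)
Q(S) = -1
P = 2/3 (P = (1/3)*2 = 2/3 ≈ 0.66667)
c(n, X) = -27 + 3*X*n (c(n, X) = -24 + 3*(X*n - 1) = -24 + 3*(-1 + X*n) = -24 + (-3 + 3*X*n) = -27 + 3*X*n)
k = -1/14 (k = 1/(-14) = -1/14 ≈ -0.071429)
f = -127/1596 (f = -1/(14*(-27 + 3*4*(2/3))) + 1/(-12) = -1/(14*(-27 + 8)) + 1*(-1/12) = -1/14/(-19) - 1/12 = -1/14*(-1/19) - 1/12 = 1/266 - 1/12 = -127/1596 ≈ -0.079574)
Q(-11)*f = -1*(-127/1596) = 127/1596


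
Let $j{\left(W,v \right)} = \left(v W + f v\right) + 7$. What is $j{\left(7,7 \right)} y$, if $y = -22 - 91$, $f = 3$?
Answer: $-8701$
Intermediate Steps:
$j{\left(W,v \right)} = 7 + 3 v + W v$ ($j{\left(W,v \right)} = \left(v W + 3 v\right) + 7 = \left(W v + 3 v\right) + 7 = \left(3 v + W v\right) + 7 = 7 + 3 v + W v$)
$y = -113$ ($y = -22 - 91 = -113$)
$j{\left(7,7 \right)} y = \left(7 + 3 \cdot 7 + 7 \cdot 7\right) \left(-113\right) = \left(7 + 21 + 49\right) \left(-113\right) = 77 \left(-113\right) = -8701$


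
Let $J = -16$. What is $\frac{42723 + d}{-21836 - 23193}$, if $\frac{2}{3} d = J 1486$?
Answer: $- \frac{7059}{45029} \approx -0.15677$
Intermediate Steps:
$d = -35664$ ($d = \frac{3 \left(\left(-16\right) 1486\right)}{2} = \frac{3}{2} \left(-23776\right) = -35664$)
$\frac{42723 + d}{-21836 - 23193} = \frac{42723 - 35664}{-21836 - 23193} = \frac{7059}{-45029} = 7059 \left(- \frac{1}{45029}\right) = - \frac{7059}{45029}$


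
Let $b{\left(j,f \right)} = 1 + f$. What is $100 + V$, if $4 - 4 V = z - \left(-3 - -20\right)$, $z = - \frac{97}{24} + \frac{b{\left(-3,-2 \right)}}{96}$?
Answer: $\frac{40805}{384} \approx 106.26$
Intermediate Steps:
$z = - \frac{389}{96}$ ($z = - \frac{97}{24} + \frac{1 - 2}{96} = \left(-97\right) \frac{1}{24} - \frac{1}{96} = - \frac{97}{24} - \frac{1}{96} = - \frac{389}{96} \approx -4.0521$)
$V = \frac{2405}{384}$ ($V = 1 - \frac{- \frac{389}{96} - \left(-3 - -20\right)}{4} = 1 - \frac{- \frac{389}{96} - \left(-3 + 20\right)}{4} = 1 - \frac{- \frac{389}{96} - 17}{4} = 1 - - \frac{2021}{384} = 1 + \frac{2021}{384} = \frac{2405}{384} \approx 6.263$)
$100 + V = 100 + \frac{2405}{384} = \frac{40805}{384}$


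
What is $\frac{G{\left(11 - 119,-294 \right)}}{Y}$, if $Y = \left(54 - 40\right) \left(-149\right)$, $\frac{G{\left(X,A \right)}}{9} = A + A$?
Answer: $\frac{378}{149} \approx 2.5369$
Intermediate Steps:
$G{\left(X,A \right)} = 18 A$ ($G{\left(X,A \right)} = 9 \left(A + A\right) = 9 \cdot 2 A = 18 A$)
$Y = -2086$ ($Y = 14 \left(-149\right) = -2086$)
$\frac{G{\left(11 - 119,-294 \right)}}{Y} = \frac{18 \left(-294\right)}{-2086} = \left(-5292\right) \left(- \frac{1}{2086}\right) = \frac{378}{149}$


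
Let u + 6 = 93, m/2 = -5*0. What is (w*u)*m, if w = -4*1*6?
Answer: 0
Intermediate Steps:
m = 0 (m = 2*(-5*0) = 2*0 = 0)
u = 87 (u = -6 + 93 = 87)
w = -24 (w = -4*6 = -24)
(w*u)*m = -24*87*0 = -2088*0 = 0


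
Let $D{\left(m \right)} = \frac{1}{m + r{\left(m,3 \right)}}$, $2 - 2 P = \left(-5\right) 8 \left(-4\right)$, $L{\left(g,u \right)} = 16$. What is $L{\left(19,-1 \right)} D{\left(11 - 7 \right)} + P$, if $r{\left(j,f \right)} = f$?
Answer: $- \frac{537}{7} \approx -76.714$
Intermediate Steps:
$P = -79$ ($P = 1 - \frac{\left(-5\right) 8 \left(-4\right)}{2} = 1 - \frac{\left(-40\right) \left(-4\right)}{2} = 1 - 80 = -79$)
$D{\left(m \right)} = \frac{1}{3 + m}$ ($D{\left(m \right)} = \frac{1}{m + 3} = \frac{1}{3 + m}$)
$L{\left(19,-1 \right)} D{\left(11 - 7 \right)} + P = \frac{16}{3 + \left(11 - 7\right)} - 79 = \frac{16}{3 + 4} - 79 = \frac{16}{7} - 79 = - \frac{537}{7}$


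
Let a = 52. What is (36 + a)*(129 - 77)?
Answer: 4576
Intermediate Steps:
(36 + a)*(129 - 77) = (36 + 52)*(129 - 77) = 88*52 = 4576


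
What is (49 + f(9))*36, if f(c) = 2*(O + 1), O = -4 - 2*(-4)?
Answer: 2124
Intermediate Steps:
O = 4 (O = -4 + 8 = 4)
f(c) = 10 (f(c) = 2*(4 + 1) = 2*5 = 10)
(49 + f(9))*36 = (49 + 10)*36 = 59*36 = 2124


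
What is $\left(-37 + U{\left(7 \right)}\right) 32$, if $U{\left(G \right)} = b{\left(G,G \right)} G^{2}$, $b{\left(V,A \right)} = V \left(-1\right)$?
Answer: $-12160$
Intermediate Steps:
$b{\left(V,A \right)} = - V$
$U{\left(G \right)} = - G^{3}$ ($U{\left(G \right)} = - G G^{2} = - G^{3}$)
$\left(-37 + U{\left(7 \right)}\right) 32 = \left(-37 - 7^{3}\right) 32 = \left(-37 - 343\right) 32 = \left(-380\right) 32 = -12160$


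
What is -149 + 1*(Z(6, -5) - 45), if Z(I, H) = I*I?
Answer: -158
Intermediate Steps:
Z(I, H) = I**2
-149 + 1*(Z(6, -5) - 45) = -149 + 1*(6**2 - 45) = -149 + 1*(36 - 45) = -149 + 1*(-9) = -149 - 9 = -158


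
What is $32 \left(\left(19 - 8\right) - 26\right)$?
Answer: $-480$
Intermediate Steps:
$32 \left(\left(19 - 8\right) - 26\right) = 32 \left(11 - 26\right) = 32 \left(-15\right) = -480$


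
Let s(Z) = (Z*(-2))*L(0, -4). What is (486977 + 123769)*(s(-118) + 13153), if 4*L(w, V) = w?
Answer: 8033142138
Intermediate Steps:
L(w, V) = w/4
s(Z) = 0 (s(Z) = (Z*(-2))*((¼)*0) = -2*Z*0 = 0)
(486977 + 123769)*(s(-118) + 13153) = (486977 + 123769)*(0 + 13153) = 610746*13153 = 8033142138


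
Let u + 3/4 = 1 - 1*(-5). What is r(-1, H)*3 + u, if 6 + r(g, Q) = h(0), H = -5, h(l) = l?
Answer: -51/4 ≈ -12.750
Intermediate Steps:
u = 21/4 (u = -¾ + (1 - 1*(-5)) = -¾ + (1 + 5) = -¾ + 6 = 21/4 ≈ 5.2500)
r(g, Q) = -6 (r(g, Q) = -6 + 0 = -6)
r(-1, H)*3 + u = -6*3 + 21/4 = -18 + 21/4 = -51/4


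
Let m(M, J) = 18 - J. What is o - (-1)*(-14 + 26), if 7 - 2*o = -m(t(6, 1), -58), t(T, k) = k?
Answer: 107/2 ≈ 53.500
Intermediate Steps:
o = 83/2 (o = 7/2 - (-1)*(18 - 1*(-58))/2 = 7/2 - (-1)*(18 + 58)/2 = 7/2 - (-1)*76/2 = 7/2 - ½*(-76) = 7/2 + 38 = 83/2 ≈ 41.500)
o - (-1)*(-14 + 26) = 83/2 - (-1)*(-14 + 26) = 83/2 - (-1)*12 = 83/2 - 1*(-12) = 83/2 + 12 = 107/2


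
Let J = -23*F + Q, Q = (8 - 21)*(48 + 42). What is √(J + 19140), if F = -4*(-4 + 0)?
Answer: √17602 ≈ 132.67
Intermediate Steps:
F = 16 (F = -4*(-4) = 16)
Q = -1170 (Q = -13*90 = -1170)
J = -1538 (J = -23*16 - 1170 = -368 - 1170 = -1538)
√(J + 19140) = √(-1538 + 19140) = √17602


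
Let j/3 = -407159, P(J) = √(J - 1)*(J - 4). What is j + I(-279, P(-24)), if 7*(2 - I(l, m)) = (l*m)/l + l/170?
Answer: -1453554971/1190 + 20*I ≈ -1.2215e+6 + 20.0*I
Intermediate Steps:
P(J) = √(-1 + J)*(-4 + J)
I(l, m) = 2 - m/7 - l/1190 (I(l, m) = 2 - ((l*m)/l + l/170)/7 = 2 - (m + l*(1/170))/7 = 2 - (m + l/170)/7 = 2 + (-m/7 - l/1190) = 2 - m/7 - l/1190)
j = -1221477 (j = 3*(-407159) = -1221477)
j + I(-279, P(-24)) = -1221477 + (2 - √(-1 - 24)*(-4 - 24)/7 - 1/1190*(-279)) = -1221477 + (2 - √(-25)*(-28)/7 + 279/1190) = -1221477 + (2 - 5*I*(-28)/7 + 279/1190) = -1221477 + (2 - (-20)*I + 279/1190) = -1221477 + (2 + 20*I + 279/1190) = -1221477 + (2659/1190 + 20*I) = -1453554971/1190 + 20*I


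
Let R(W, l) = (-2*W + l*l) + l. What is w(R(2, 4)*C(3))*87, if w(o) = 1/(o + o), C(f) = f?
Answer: 29/32 ≈ 0.90625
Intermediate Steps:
R(W, l) = l + l**2 - 2*W (R(W, l) = (-2*W + l**2) + l = (l**2 - 2*W) + l = l + l**2 - 2*W)
w(o) = 1/(2*o)
w(R(2, 4)*C(3))*87 = (1/(2*(((4 + 4**2 - 2*2)*3))))*87 = (1/(2*(((4 + 16 - 4)*3))))*87 = (1/(2*((16*3))))*87 = ((1/2)/48)*87 = ((1/2)*(1/48))*87 = (1/96)*87 = 29/32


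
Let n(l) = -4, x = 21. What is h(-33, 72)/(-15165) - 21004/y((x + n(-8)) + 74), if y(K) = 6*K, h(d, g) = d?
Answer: -17694869/460005 ≈ -38.467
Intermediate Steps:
h(-33, 72)/(-15165) - 21004/y((x + n(-8)) + 74) = -33/(-15165) - 21004*1/(6*((21 - 4) + 74)) = -33*(-1/15165) - 21004*1/(6*(17 + 74)) = 11/5055 - 21004/(6*91) = 11/5055 - 21004/546 = 11/5055 - 21004*1/546 = 11/5055 - 10502/273 = -17694869/460005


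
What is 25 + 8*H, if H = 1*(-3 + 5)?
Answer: 41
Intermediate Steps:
H = 2 (H = 1*2 = 2)
25 + 8*H = 25 + 8*2 = 25 + 16 = 41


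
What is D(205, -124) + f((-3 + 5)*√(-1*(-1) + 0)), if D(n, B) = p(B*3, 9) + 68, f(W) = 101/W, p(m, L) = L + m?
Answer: -489/2 ≈ -244.50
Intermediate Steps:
D(n, B) = 77 + 3*B (D(n, B) = (9 + B*3) + 68 = (9 + 3*B) + 68 = 77 + 3*B)
D(205, -124) + f((-3 + 5)*√(-1*(-1) + 0)) = (77 + 3*(-124)) + 101/(((-3 + 5)*√(-1*(-1) + 0))) = (77 - 372) + 101/((2*√(1 + 0))) = -295 + 101/((2*√1)) = -295 + 101/((2*1)) = -295 + 101/2 = -489/2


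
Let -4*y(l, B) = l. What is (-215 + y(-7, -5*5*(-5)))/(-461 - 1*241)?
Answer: 853/2808 ≈ 0.30377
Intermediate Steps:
y(l, B) = -l/4
(-215 + y(-7, -5*5*(-5)))/(-461 - 1*241) = (-215 - 1/4*(-7))/(-461 - 1*241) = (-215 + 7/4)/(-461 - 241) = -853/4/(-702) = -853/4*(-1/702) = 853/2808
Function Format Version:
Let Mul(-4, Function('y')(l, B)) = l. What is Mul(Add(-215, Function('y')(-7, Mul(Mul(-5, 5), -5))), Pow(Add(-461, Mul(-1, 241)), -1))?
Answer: Rational(853, 2808) ≈ 0.30377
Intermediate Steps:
Function('y')(l, B) = Mul(Rational(-1, 4), l)
Mul(Add(-215, Function('y')(-7, Mul(Mul(-5, 5), -5))), Pow(Add(-461, Mul(-1, 241)), -1)) = Mul(Add(-215, Mul(Rational(-1, 4), -7)), Pow(Add(-461, Mul(-1, 241)), -1)) = Mul(Add(-215, Rational(7, 4)), Pow(Add(-461, -241), -1)) = Mul(Rational(-853, 4), Pow(-702, -1)) = Mul(Rational(-853, 4), Rational(-1, 702)) = Rational(853, 2808)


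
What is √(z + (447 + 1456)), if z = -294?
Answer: √1609 ≈ 40.112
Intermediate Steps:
√(z + (447 + 1456)) = √(-294 + (447 + 1456)) = √(-294 + 1903) = √1609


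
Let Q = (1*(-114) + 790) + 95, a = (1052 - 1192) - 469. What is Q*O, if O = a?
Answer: -469539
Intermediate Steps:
a = -609 (a = -140 - 469 = -609)
O = -609
Q = 771 (Q = (-114 + 790) + 95 = 676 + 95 = 771)
Q*O = 771*(-609) = -469539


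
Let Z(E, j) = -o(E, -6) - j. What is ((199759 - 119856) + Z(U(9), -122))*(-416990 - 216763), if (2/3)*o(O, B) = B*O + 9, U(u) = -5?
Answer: -101358018549/2 ≈ -5.0679e+10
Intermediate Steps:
o(O, B) = 27/2 + 3*B*O/2 (o(O, B) = 3*(B*O + 9)/2 = 3*(9 + B*O)/2 = 27/2 + 3*B*O/2)
Z(E, j) = -27/2 - j + 9*E (Z(E, j) = -(27/2 + (3/2)*(-6)*E) - j = -(27/2 - 9*E) - j = (-27/2 + 9*E) - j = -27/2 - j + 9*E)
((199759 - 119856) + Z(U(9), -122))*(-416990 - 216763) = ((199759 - 119856) + (-27/2 - 1*(-122) + 9*(-5)))*(-416990 - 216763) = (79903 + (-27/2 + 122 - 45))*(-633753) = (79903 + 127/2)*(-633753) = (159933/2)*(-633753) = -101358018549/2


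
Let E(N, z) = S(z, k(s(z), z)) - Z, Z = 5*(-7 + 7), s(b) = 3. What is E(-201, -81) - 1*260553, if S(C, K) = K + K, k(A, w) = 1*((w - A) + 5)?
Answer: -260711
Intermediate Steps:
k(A, w) = 5 + w - A (k(A, w) = 1*(5 + w - A) = 5 + w - A)
S(C, K) = 2*K
Z = 0 (Z = 5*0 = 0)
E(N, z) = 4 + 2*z (E(N, z) = 2*(5 + z - 1*3) - 1*0 = 2*(5 + z - 3) + 0 = 2*(2 + z) + 0 = (4 + 2*z) + 0 = 4 + 2*z)
E(-201, -81) - 1*260553 = (4 + 2*(-81)) - 1*260553 = (4 - 162) - 260553 = -158 - 260553 = -260711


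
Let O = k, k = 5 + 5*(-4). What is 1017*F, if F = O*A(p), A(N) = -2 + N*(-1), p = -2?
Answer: 0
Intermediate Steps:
k = -15 (k = 5 - 20 = -15)
A(N) = -2 - N
O = -15
F = 0 (F = -15*(-2 - 1*(-2)) = -15*(-2 + 2) = -15*0 = 0)
1017*F = 1017*0 = 0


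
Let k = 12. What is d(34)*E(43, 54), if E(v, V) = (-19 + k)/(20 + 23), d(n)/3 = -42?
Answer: 882/43 ≈ 20.512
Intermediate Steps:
d(n) = -126 (d(n) = 3*(-42) = -126)
E(v, V) = -7/43 (E(v, V) = (-19 + 12)/(20 + 23) = -7/43)
d(34)*E(43, 54) = -126*(-7/43) = 882/43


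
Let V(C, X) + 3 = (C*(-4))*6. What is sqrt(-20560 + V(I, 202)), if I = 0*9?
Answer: I*sqrt(20563) ≈ 143.4*I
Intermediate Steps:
I = 0
V(C, X) = -3 - 24*C (V(C, X) = -3 + (C*(-4))*6 = -3 - 4*C*6 = -3 - 24*C)
sqrt(-20560 + V(I, 202)) = sqrt(-20560 + (-3 - 24*0)) = sqrt(-20560 + (-3 + 0)) = sqrt(-20560 - 3) = sqrt(-20563) = I*sqrt(20563)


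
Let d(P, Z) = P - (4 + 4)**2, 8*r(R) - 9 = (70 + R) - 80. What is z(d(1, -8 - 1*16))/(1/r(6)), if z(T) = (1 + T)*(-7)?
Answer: 1085/4 ≈ 271.25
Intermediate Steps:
r(R) = -1/8 + R/8 (r(R) = 9/8 + ((70 + R) - 80)/8 = 9/8 + (-10 + R)/8 = 9/8 + (-5/4 + R/8) = -1/8 + R/8)
d(P, Z) = -64 + P (d(P, Z) = P - 1*8**2 = P - 1*64 = P - 64 = -64 + P)
z(T) = -7 - 7*T
z(d(1, -8 - 1*16))/(1/r(6)) = (-7 - 7*(-64 + 1))/(1/(-1/8 + (1/8)*6)) = (-7 - 7*(-63))/(1/(-1/8 + 3/4)) = (-7 + 441)/(1/(5/8)) = 434/(8/5) = 434*(5/8) = 1085/4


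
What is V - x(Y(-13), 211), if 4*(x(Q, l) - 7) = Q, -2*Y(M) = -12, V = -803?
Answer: -1623/2 ≈ -811.50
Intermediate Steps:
Y(M) = 6 (Y(M) = -1/2*(-12) = 6)
x(Q, l) = 7 + Q/4
V - x(Y(-13), 211) = -803 - (7 + (1/4)*6) = -803 - (7 + 3/2) = -803 - 1*17/2 = -803 - 17/2 = -1623/2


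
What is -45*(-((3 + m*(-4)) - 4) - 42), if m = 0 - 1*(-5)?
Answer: 945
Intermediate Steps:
m = 5 (m = 0 + 5 = 5)
-45*(-((3 + m*(-4)) - 4) - 42) = -45*(-((3 + 5*(-4)) - 4) - 42) = -45*(-((3 - 20) - 4) - 42) = -45*(-(-17 - 4) - 42) = -45*(-1*(-21) - 42) = -45*(21 - 42) = -45*(-21) = 945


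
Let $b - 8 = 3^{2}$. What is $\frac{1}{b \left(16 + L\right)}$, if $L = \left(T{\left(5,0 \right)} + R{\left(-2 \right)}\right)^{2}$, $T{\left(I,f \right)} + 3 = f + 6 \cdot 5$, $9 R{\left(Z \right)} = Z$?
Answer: $\frac{81}{1009409} \approx 8.0245 \cdot 10^{-5}$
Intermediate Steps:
$b = 17$ ($b = 8 + 3^{2} = 8 + 9 = 17$)
$R{\left(Z \right)} = \frac{Z}{9}$
$T{\left(I,f \right)} = 27 + f$ ($T{\left(I,f \right)} = -3 + \left(f + 6 \cdot 5\right) = -3 + \left(f + 30\right) = -3 + \left(30 + f\right) = 27 + f$)
$L = \frac{58081}{81}$ ($L = \left(\left(27 + 0\right) + \frac{1}{9} \left(-2\right)\right)^{2} = \left(27 - \frac{2}{9}\right)^{2} = \left(\frac{241}{9}\right)^{2} = \frac{58081}{81} \approx 717.05$)
$\frac{1}{b \left(16 + L\right)} = \frac{1}{17 \left(16 + \frac{58081}{81}\right)} = \frac{1}{17 \cdot \frac{59377}{81}} = \frac{1}{\frac{1009409}{81}} = \frac{81}{1009409}$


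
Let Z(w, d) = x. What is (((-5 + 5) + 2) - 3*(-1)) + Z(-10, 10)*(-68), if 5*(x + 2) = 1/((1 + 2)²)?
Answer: 6277/45 ≈ 139.49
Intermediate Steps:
x = -89/45 (x = -2 + 1/(5*((1 + 2)²)) = -2 + 1/(5*(3²)) = -2 + (⅕)/9 = -2 + (⅕)*(⅑) = -2 + 1/45 = -89/45 ≈ -1.9778)
Z(w, d) = -89/45
(((-5 + 5) + 2) - 3*(-1)) + Z(-10, 10)*(-68) = (((-5 + 5) + 2) - 3*(-1)) - 89/45*(-68) = ((0 + 2) + 3) + 6052/45 = (2 + 3) + 6052/45 = 5 + 6052/45 = 6277/45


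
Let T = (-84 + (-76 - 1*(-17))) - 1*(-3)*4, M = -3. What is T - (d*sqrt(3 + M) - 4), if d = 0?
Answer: -127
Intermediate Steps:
T = -131 (T = (-84 + (-76 + 17)) + 3*4 = (-84 - 59) + 12 = -143 + 12 = -131)
T - (d*sqrt(3 + M) - 4) = -131 - (0*sqrt(3 - 3) - 4) = -131 - (0*sqrt(0) - 4) = -131 - (0*0 - 4) = -131 - (0 - 4) = -131 - 1*(-4) = -131 + 4 = -127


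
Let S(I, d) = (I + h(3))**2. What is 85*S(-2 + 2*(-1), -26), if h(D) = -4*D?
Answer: 21760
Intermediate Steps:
S(I, d) = (-12 + I)**2 (S(I, d) = (I - 4*3)**2 = (I - 12)**2 = (-12 + I)**2)
85*S(-2 + 2*(-1), -26) = 85*(-12 + (-2 + 2*(-1)))**2 = 85*(-12 + (-2 - 2))**2 = 85*(-12 - 4)**2 = 85*(-16)**2 = 85*256 = 21760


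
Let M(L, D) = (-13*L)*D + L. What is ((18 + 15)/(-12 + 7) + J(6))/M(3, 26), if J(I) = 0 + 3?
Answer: 6/1685 ≈ 0.0035608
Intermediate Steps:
J(I) = 3
M(L, D) = L - 13*D*L (M(L, D) = -13*D*L + L = L - 13*D*L)
((18 + 15)/(-12 + 7) + J(6))/M(3, 26) = ((18 + 15)/(-12 + 7) + 3)/((3*(1 - 13*26))) = (33/(-5) + 3)/((3*(1 - 338))) = (33*(-1/5) + 3)/((3*(-337))) = (-33/5 + 3)/(-1011) = -1/1011*(-18/5) = 6/1685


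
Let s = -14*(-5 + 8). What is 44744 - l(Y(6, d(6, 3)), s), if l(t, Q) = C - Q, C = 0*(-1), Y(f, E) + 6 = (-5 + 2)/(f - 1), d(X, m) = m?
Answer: 44702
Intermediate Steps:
Y(f, E) = -6 - 3/(-1 + f) (Y(f, E) = -6 + (-5 + 2)/(f - 1) = -6 - 3/(-1 + f))
s = -42 (s = -14*3 = -42)
C = 0
l(t, Q) = -Q (l(t, Q) = 0 - Q = -Q)
44744 - l(Y(6, d(6, 3)), s) = 44744 - (-1)*(-42) = 44744 - 1*42 = 44744 - 42 = 44702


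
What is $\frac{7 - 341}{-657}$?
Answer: $\frac{334}{657} \approx 0.50837$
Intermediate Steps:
$\frac{7 - 341}{-657} = \left(7 - 341\right) \left(- \frac{1}{657}\right) = \left(-334\right) \left(- \frac{1}{657}\right) = \frac{334}{657}$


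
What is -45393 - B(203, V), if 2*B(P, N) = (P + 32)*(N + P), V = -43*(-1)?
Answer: -74298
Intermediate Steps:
V = 43
B(P, N) = (32 + P)*(N + P)/2 (B(P, N) = ((P + 32)*(N + P))/2 = ((32 + P)*(N + P))/2 = (32 + P)*(N + P)/2)
-45393 - B(203, V) = -45393 - ((1/2)*203**2 + 16*43 + 16*203 + (1/2)*43*203) = -45393 - ((1/2)*41209 + 688 + 3248 + 8729/2) = -45393 - (41209/2 + 688 + 3248 + 8729/2) = -45393 - 1*28905 = -45393 - 28905 = -74298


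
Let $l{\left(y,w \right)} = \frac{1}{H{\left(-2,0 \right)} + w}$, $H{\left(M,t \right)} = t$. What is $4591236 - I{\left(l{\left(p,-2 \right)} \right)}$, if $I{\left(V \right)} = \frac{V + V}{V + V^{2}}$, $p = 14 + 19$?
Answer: $4591232$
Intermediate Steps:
$p = 33$
$l{\left(y,w \right)} = \frac{1}{w}$ ($l{\left(y,w \right)} = \frac{1}{0 + w} = \frac{1}{w}$)
$I{\left(V \right)} = \frac{2 V}{V + V^{2}}$
$4591236 - I{\left(l{\left(p,-2 \right)} \right)} = 4591236 - \frac{2}{1 + \frac{1}{-2}} = 4591236 - \frac{2}{1 - \frac{1}{2}} = 4591236 - 2 \frac{1}{\frac{1}{2}} = 4591236 - 2 \cdot 2 = 4591236 - 4 = 4591232$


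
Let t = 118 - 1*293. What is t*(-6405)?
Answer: 1120875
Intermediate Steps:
t = -175 (t = 118 - 293 = -175)
t*(-6405) = -175*(-6405) = 1120875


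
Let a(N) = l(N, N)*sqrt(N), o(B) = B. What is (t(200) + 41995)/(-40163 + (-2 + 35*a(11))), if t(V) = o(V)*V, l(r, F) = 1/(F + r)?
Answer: -5796259348/2839279867 - 229586*sqrt(11)/2839279867 ≈ -2.0417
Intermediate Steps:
t(V) = V**2 (t(V) = V*V = V**2)
a(N) = 1/(2*sqrt(N)) (a(N) = sqrt(N)/(N + N) = sqrt(N)/((2*N)) = (1/(2*N))*sqrt(N) = 1/(2*sqrt(N)))
(t(200) + 41995)/(-40163 + (-2 + 35*a(11))) = (200**2 + 41995)/(-40163 + (-2 + 35*(1/(2*sqrt(11))))) = (40000 + 41995)/(-40163 + (-2 + 35*((sqrt(11)/11)/2))) = 81995/(-40163 + (-2 + 35*(sqrt(11)/22))) = 81995/(-40163 + (-2 + 35*sqrt(11)/22)) = 81995/(-40165 + 35*sqrt(11)/22)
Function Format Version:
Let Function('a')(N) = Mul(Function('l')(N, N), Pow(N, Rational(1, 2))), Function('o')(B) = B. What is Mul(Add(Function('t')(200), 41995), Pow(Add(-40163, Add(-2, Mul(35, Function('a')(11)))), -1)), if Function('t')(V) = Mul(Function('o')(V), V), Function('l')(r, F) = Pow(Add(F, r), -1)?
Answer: Add(Rational(-5796259348, 2839279867), Mul(Rational(-229586, 2839279867), Pow(11, Rational(1, 2)))) ≈ -2.0417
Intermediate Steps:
Function('t')(V) = Pow(V, 2) (Function('t')(V) = Mul(V, V) = Pow(V, 2))
Function('a')(N) = Mul(Rational(1, 2), Pow(N, Rational(-1, 2))) (Function('a')(N) = Mul(Pow(Add(N, N), -1), Pow(N, Rational(1, 2))) = Mul(Pow(Mul(2, N), -1), Pow(N, Rational(1, 2))) = Mul(Mul(Rational(1, 2), Pow(N, -1)), Pow(N, Rational(1, 2))) = Mul(Rational(1, 2), Pow(N, Rational(-1, 2))))
Mul(Add(Function('t')(200), 41995), Pow(Add(-40163, Add(-2, Mul(35, Function('a')(11)))), -1)) = Mul(Add(Pow(200, 2), 41995), Pow(Add(-40163, Add(-2, Mul(35, Mul(Rational(1, 2), Pow(11, Rational(-1, 2)))))), -1)) = Mul(Add(40000, 41995), Pow(Add(-40163, Add(-2, Mul(35, Mul(Rational(1, 2), Mul(Rational(1, 11), Pow(11, Rational(1, 2))))))), -1)) = Mul(81995, Pow(Add(-40163, Add(-2, Mul(35, Mul(Rational(1, 22), Pow(11, Rational(1, 2)))))), -1)) = Mul(81995, Pow(Add(-40163, Add(-2, Mul(Rational(35, 22), Pow(11, Rational(1, 2))))), -1)) = Mul(81995, Pow(Add(-40165, Mul(Rational(35, 22), Pow(11, Rational(1, 2)))), -1))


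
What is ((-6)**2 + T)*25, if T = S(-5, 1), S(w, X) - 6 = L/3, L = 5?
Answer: 3275/3 ≈ 1091.7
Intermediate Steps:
S(w, X) = 23/3 (S(w, X) = 6 + 5/3 = 23/3)
T = 23/3 ≈ 7.6667
((-6)**2 + T)*25 = ((-6)**2 + 23/3)*25 = (36 + 23/3)*25 = (131/3)*25 = 3275/3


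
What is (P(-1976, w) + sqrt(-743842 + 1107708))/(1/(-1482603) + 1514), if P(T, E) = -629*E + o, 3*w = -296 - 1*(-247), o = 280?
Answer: 15646897861/2244660941 + 1482603*sqrt(363866)/2244660941 ≈ 7.3691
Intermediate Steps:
w = -49/3 (w = (-296 - 1*(-247))/3 = (-296 + 247)/3 = (1/3)*(-49) = -49/3 ≈ -16.333)
P(T, E) = 280 - 629*E (P(T, E) = -629*E + 280 = 280 - 629*E)
(P(-1976, w) + sqrt(-743842 + 1107708))/(1/(-1482603) + 1514) = ((280 - 629*(-49/3)) + sqrt(-743842 + 1107708))/(1/(-1482603) + 1514) = ((280 + 30821/3) + sqrt(363866))/(-1/1482603 + 1514) = (31661/3 + sqrt(363866))/(2244660941/1482603) = (31661/3 + sqrt(363866))*(1482603/2244660941) = 15646897861/2244660941 + 1482603*sqrt(363866)/2244660941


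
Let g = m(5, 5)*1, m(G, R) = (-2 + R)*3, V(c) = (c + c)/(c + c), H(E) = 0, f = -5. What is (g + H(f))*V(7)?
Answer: 9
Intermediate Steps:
V(c) = 1 (V(c) = (2*c)/((2*c)) = (2*c)*(1/(2*c)) = 1)
m(G, R) = -6 + 3*R
g = 9 (g = (-6 + 3*5)*1 = (-6 + 15)*1 = 9*1 = 9)
(g + H(f))*V(7) = (9 + 0)*1 = 9*1 = 9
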